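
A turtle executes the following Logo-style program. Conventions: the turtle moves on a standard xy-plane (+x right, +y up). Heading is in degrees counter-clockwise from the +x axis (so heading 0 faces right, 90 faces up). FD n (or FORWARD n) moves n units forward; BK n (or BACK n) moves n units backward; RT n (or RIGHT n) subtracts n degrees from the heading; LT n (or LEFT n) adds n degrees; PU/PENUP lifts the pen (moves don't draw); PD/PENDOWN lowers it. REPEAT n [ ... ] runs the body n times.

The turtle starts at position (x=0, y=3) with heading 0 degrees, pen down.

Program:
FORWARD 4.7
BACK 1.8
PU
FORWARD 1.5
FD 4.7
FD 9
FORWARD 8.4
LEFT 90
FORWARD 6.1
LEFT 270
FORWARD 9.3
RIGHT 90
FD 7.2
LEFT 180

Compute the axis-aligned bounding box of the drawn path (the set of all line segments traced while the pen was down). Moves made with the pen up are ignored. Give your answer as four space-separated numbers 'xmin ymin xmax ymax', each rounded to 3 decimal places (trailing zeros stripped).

Answer: 0 3 4.7 3

Derivation:
Executing turtle program step by step:
Start: pos=(0,3), heading=0, pen down
FD 4.7: (0,3) -> (4.7,3) [heading=0, draw]
BK 1.8: (4.7,3) -> (2.9,3) [heading=0, draw]
PU: pen up
FD 1.5: (2.9,3) -> (4.4,3) [heading=0, move]
FD 4.7: (4.4,3) -> (9.1,3) [heading=0, move]
FD 9: (9.1,3) -> (18.1,3) [heading=0, move]
FD 8.4: (18.1,3) -> (26.5,3) [heading=0, move]
LT 90: heading 0 -> 90
FD 6.1: (26.5,3) -> (26.5,9.1) [heading=90, move]
LT 270: heading 90 -> 0
FD 9.3: (26.5,9.1) -> (35.8,9.1) [heading=0, move]
RT 90: heading 0 -> 270
FD 7.2: (35.8,9.1) -> (35.8,1.9) [heading=270, move]
LT 180: heading 270 -> 90
Final: pos=(35.8,1.9), heading=90, 2 segment(s) drawn

Segment endpoints: x in {0, 2.9, 4.7}, y in {3}
xmin=0, ymin=3, xmax=4.7, ymax=3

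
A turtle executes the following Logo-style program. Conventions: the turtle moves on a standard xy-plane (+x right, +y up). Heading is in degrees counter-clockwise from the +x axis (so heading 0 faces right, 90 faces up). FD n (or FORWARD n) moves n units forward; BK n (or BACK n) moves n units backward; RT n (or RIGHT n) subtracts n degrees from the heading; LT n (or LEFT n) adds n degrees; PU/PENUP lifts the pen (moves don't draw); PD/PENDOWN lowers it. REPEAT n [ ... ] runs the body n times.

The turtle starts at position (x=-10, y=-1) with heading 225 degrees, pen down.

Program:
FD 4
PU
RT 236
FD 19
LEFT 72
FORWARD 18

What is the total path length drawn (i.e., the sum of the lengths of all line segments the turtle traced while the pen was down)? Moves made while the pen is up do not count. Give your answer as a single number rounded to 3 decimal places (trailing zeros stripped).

Executing turtle program step by step:
Start: pos=(-10,-1), heading=225, pen down
FD 4: (-10,-1) -> (-12.828,-3.828) [heading=225, draw]
PU: pen up
RT 236: heading 225 -> 349
FD 19: (-12.828,-3.828) -> (5.822,-7.454) [heading=349, move]
LT 72: heading 349 -> 61
FD 18: (5.822,-7.454) -> (14.549,8.289) [heading=61, move]
Final: pos=(14.549,8.289), heading=61, 1 segment(s) drawn

Segment lengths:
  seg 1: (-10,-1) -> (-12.828,-3.828), length = 4
Total = 4

Answer: 4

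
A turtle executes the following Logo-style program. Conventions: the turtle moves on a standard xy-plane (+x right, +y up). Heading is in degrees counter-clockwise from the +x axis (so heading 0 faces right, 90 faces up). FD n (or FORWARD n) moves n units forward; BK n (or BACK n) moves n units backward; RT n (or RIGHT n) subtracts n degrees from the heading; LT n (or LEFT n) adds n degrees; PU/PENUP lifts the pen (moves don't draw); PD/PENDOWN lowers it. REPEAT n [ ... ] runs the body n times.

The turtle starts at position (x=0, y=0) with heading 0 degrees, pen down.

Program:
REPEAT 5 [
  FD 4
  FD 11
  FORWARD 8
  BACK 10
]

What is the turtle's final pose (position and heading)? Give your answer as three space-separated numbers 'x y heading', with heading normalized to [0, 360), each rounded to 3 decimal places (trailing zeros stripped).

Executing turtle program step by step:
Start: pos=(0,0), heading=0, pen down
REPEAT 5 [
  -- iteration 1/5 --
  FD 4: (0,0) -> (4,0) [heading=0, draw]
  FD 11: (4,0) -> (15,0) [heading=0, draw]
  FD 8: (15,0) -> (23,0) [heading=0, draw]
  BK 10: (23,0) -> (13,0) [heading=0, draw]
  -- iteration 2/5 --
  FD 4: (13,0) -> (17,0) [heading=0, draw]
  FD 11: (17,0) -> (28,0) [heading=0, draw]
  FD 8: (28,0) -> (36,0) [heading=0, draw]
  BK 10: (36,0) -> (26,0) [heading=0, draw]
  -- iteration 3/5 --
  FD 4: (26,0) -> (30,0) [heading=0, draw]
  FD 11: (30,0) -> (41,0) [heading=0, draw]
  FD 8: (41,0) -> (49,0) [heading=0, draw]
  BK 10: (49,0) -> (39,0) [heading=0, draw]
  -- iteration 4/5 --
  FD 4: (39,0) -> (43,0) [heading=0, draw]
  FD 11: (43,0) -> (54,0) [heading=0, draw]
  FD 8: (54,0) -> (62,0) [heading=0, draw]
  BK 10: (62,0) -> (52,0) [heading=0, draw]
  -- iteration 5/5 --
  FD 4: (52,0) -> (56,0) [heading=0, draw]
  FD 11: (56,0) -> (67,0) [heading=0, draw]
  FD 8: (67,0) -> (75,0) [heading=0, draw]
  BK 10: (75,0) -> (65,0) [heading=0, draw]
]
Final: pos=(65,0), heading=0, 20 segment(s) drawn

Answer: 65 0 0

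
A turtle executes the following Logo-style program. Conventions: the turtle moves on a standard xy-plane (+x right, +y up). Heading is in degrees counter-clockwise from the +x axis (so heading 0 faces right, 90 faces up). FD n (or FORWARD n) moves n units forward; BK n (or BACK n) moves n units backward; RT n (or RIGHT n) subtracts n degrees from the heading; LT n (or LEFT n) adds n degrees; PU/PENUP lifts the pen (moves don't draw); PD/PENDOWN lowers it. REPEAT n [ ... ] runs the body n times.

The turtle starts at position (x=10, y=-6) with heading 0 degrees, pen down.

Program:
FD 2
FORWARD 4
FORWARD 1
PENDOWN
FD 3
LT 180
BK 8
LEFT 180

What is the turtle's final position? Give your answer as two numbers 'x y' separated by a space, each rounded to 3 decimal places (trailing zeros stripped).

Answer: 28 -6

Derivation:
Executing turtle program step by step:
Start: pos=(10,-6), heading=0, pen down
FD 2: (10,-6) -> (12,-6) [heading=0, draw]
FD 4: (12,-6) -> (16,-6) [heading=0, draw]
FD 1: (16,-6) -> (17,-6) [heading=0, draw]
PD: pen down
FD 3: (17,-6) -> (20,-6) [heading=0, draw]
LT 180: heading 0 -> 180
BK 8: (20,-6) -> (28,-6) [heading=180, draw]
LT 180: heading 180 -> 0
Final: pos=(28,-6), heading=0, 5 segment(s) drawn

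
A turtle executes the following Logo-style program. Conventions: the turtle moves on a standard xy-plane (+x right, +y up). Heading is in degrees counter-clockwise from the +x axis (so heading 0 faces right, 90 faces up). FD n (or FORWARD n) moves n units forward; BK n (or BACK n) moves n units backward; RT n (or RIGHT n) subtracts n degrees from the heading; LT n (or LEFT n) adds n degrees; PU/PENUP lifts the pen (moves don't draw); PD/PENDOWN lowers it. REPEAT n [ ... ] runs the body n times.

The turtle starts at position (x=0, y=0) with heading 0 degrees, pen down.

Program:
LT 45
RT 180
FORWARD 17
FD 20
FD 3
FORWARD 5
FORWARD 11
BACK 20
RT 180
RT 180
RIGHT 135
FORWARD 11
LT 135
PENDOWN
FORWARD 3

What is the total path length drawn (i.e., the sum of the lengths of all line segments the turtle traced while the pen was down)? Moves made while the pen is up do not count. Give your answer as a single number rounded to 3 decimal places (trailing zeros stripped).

Executing turtle program step by step:
Start: pos=(0,0), heading=0, pen down
LT 45: heading 0 -> 45
RT 180: heading 45 -> 225
FD 17: (0,0) -> (-12.021,-12.021) [heading=225, draw]
FD 20: (-12.021,-12.021) -> (-26.163,-26.163) [heading=225, draw]
FD 3: (-26.163,-26.163) -> (-28.284,-28.284) [heading=225, draw]
FD 5: (-28.284,-28.284) -> (-31.82,-31.82) [heading=225, draw]
FD 11: (-31.82,-31.82) -> (-39.598,-39.598) [heading=225, draw]
BK 20: (-39.598,-39.598) -> (-25.456,-25.456) [heading=225, draw]
RT 180: heading 225 -> 45
RT 180: heading 45 -> 225
RT 135: heading 225 -> 90
FD 11: (-25.456,-25.456) -> (-25.456,-14.456) [heading=90, draw]
LT 135: heading 90 -> 225
PD: pen down
FD 3: (-25.456,-14.456) -> (-27.577,-16.577) [heading=225, draw]
Final: pos=(-27.577,-16.577), heading=225, 8 segment(s) drawn

Segment lengths:
  seg 1: (0,0) -> (-12.021,-12.021), length = 17
  seg 2: (-12.021,-12.021) -> (-26.163,-26.163), length = 20
  seg 3: (-26.163,-26.163) -> (-28.284,-28.284), length = 3
  seg 4: (-28.284,-28.284) -> (-31.82,-31.82), length = 5
  seg 5: (-31.82,-31.82) -> (-39.598,-39.598), length = 11
  seg 6: (-39.598,-39.598) -> (-25.456,-25.456), length = 20
  seg 7: (-25.456,-25.456) -> (-25.456,-14.456), length = 11
  seg 8: (-25.456,-14.456) -> (-27.577,-16.577), length = 3
Total = 90

Answer: 90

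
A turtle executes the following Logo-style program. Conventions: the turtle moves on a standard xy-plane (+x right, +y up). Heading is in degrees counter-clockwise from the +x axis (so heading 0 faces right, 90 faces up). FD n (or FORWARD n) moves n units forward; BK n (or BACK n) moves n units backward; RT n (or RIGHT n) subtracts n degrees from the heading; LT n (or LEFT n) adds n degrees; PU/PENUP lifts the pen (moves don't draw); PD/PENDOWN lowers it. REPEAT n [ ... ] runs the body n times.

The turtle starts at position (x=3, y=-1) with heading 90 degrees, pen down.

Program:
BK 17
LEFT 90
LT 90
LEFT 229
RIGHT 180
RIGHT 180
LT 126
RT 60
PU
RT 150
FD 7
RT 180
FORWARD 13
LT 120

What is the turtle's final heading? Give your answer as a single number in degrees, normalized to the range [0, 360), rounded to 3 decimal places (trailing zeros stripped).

Executing turtle program step by step:
Start: pos=(3,-1), heading=90, pen down
BK 17: (3,-1) -> (3,-18) [heading=90, draw]
LT 90: heading 90 -> 180
LT 90: heading 180 -> 270
LT 229: heading 270 -> 139
RT 180: heading 139 -> 319
RT 180: heading 319 -> 139
LT 126: heading 139 -> 265
RT 60: heading 265 -> 205
PU: pen up
RT 150: heading 205 -> 55
FD 7: (3,-18) -> (7.015,-12.266) [heading=55, move]
RT 180: heading 55 -> 235
FD 13: (7.015,-12.266) -> (-0.441,-22.915) [heading=235, move]
LT 120: heading 235 -> 355
Final: pos=(-0.441,-22.915), heading=355, 1 segment(s) drawn

Answer: 355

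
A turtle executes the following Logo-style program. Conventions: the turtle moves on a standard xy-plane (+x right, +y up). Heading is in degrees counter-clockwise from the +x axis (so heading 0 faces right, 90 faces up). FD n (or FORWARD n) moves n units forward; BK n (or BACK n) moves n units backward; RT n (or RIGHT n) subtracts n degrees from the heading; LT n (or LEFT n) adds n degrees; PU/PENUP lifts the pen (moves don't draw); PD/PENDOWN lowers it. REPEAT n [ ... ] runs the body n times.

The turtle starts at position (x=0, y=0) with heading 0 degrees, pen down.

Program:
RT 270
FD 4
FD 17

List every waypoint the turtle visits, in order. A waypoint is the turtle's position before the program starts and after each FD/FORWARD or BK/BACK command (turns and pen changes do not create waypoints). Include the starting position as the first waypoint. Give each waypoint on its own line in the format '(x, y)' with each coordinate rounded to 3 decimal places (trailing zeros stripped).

Answer: (0, 0)
(0, 4)
(0, 21)

Derivation:
Executing turtle program step by step:
Start: pos=(0,0), heading=0, pen down
RT 270: heading 0 -> 90
FD 4: (0,0) -> (0,4) [heading=90, draw]
FD 17: (0,4) -> (0,21) [heading=90, draw]
Final: pos=(0,21), heading=90, 2 segment(s) drawn
Waypoints (3 total):
(0, 0)
(0, 4)
(0, 21)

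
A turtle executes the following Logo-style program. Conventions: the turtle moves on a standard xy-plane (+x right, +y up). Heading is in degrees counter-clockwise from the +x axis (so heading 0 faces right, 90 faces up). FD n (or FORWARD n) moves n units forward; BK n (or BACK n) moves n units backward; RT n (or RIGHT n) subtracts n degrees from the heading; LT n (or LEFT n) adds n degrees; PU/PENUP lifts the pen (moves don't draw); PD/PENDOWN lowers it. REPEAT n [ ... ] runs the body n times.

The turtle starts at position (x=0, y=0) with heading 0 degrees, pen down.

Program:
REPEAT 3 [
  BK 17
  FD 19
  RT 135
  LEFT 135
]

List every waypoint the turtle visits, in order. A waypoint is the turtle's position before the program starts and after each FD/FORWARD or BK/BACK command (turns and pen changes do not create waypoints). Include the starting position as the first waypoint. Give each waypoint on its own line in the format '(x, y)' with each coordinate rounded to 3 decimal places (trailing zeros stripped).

Answer: (0, 0)
(-17, 0)
(2, 0)
(-15, 0)
(4, 0)
(-13, 0)
(6, 0)

Derivation:
Executing turtle program step by step:
Start: pos=(0,0), heading=0, pen down
REPEAT 3 [
  -- iteration 1/3 --
  BK 17: (0,0) -> (-17,0) [heading=0, draw]
  FD 19: (-17,0) -> (2,0) [heading=0, draw]
  RT 135: heading 0 -> 225
  LT 135: heading 225 -> 0
  -- iteration 2/3 --
  BK 17: (2,0) -> (-15,0) [heading=0, draw]
  FD 19: (-15,0) -> (4,0) [heading=0, draw]
  RT 135: heading 0 -> 225
  LT 135: heading 225 -> 0
  -- iteration 3/3 --
  BK 17: (4,0) -> (-13,0) [heading=0, draw]
  FD 19: (-13,0) -> (6,0) [heading=0, draw]
  RT 135: heading 0 -> 225
  LT 135: heading 225 -> 0
]
Final: pos=(6,0), heading=0, 6 segment(s) drawn
Waypoints (7 total):
(0, 0)
(-17, 0)
(2, 0)
(-15, 0)
(4, 0)
(-13, 0)
(6, 0)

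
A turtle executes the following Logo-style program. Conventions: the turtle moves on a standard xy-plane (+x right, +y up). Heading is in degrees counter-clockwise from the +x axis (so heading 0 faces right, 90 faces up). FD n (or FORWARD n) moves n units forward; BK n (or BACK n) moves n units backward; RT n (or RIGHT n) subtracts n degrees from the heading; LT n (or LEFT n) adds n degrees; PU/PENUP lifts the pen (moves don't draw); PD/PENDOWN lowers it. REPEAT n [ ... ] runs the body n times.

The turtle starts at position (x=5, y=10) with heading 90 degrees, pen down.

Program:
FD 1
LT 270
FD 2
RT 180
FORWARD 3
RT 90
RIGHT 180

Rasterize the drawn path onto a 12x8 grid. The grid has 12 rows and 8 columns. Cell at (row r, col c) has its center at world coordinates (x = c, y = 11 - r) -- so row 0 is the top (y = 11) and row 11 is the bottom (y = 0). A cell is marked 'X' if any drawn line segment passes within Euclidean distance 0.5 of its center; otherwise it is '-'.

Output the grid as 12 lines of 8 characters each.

Answer: ----XXXX
-----X--
--------
--------
--------
--------
--------
--------
--------
--------
--------
--------

Derivation:
Segment 0: (5,10) -> (5,11)
Segment 1: (5,11) -> (7,11)
Segment 2: (7,11) -> (4,11)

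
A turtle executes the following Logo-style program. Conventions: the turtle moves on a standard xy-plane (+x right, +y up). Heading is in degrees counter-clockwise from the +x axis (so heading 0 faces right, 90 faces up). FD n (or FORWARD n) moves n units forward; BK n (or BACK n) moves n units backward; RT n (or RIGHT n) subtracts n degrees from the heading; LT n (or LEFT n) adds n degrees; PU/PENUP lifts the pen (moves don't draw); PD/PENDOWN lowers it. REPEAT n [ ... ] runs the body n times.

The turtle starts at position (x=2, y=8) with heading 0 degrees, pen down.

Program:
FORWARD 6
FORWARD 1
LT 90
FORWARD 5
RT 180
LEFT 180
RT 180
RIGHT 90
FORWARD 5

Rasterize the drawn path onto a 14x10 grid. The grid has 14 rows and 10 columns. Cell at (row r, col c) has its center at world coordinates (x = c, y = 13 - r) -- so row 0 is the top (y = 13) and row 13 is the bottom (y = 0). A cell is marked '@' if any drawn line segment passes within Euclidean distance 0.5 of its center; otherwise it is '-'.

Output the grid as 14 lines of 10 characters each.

Answer: ----@@@@@@
---------@
---------@
---------@
---------@
--@@@@@@@@
----------
----------
----------
----------
----------
----------
----------
----------

Derivation:
Segment 0: (2,8) -> (8,8)
Segment 1: (8,8) -> (9,8)
Segment 2: (9,8) -> (9,13)
Segment 3: (9,13) -> (4,13)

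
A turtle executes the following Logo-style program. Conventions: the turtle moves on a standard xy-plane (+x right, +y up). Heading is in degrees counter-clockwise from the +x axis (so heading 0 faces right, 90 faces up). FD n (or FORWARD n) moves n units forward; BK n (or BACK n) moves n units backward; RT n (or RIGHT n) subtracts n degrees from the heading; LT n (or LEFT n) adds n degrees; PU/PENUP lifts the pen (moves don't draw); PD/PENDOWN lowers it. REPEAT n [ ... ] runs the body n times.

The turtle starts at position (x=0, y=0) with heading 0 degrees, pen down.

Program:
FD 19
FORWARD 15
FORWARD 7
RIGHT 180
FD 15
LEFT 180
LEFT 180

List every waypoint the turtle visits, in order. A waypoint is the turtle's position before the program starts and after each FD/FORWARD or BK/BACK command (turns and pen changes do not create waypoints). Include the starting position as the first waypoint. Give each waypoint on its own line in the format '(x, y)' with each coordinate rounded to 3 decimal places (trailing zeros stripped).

Answer: (0, 0)
(19, 0)
(34, 0)
(41, 0)
(26, 0)

Derivation:
Executing turtle program step by step:
Start: pos=(0,0), heading=0, pen down
FD 19: (0,0) -> (19,0) [heading=0, draw]
FD 15: (19,0) -> (34,0) [heading=0, draw]
FD 7: (34,0) -> (41,0) [heading=0, draw]
RT 180: heading 0 -> 180
FD 15: (41,0) -> (26,0) [heading=180, draw]
LT 180: heading 180 -> 0
LT 180: heading 0 -> 180
Final: pos=(26,0), heading=180, 4 segment(s) drawn
Waypoints (5 total):
(0, 0)
(19, 0)
(34, 0)
(41, 0)
(26, 0)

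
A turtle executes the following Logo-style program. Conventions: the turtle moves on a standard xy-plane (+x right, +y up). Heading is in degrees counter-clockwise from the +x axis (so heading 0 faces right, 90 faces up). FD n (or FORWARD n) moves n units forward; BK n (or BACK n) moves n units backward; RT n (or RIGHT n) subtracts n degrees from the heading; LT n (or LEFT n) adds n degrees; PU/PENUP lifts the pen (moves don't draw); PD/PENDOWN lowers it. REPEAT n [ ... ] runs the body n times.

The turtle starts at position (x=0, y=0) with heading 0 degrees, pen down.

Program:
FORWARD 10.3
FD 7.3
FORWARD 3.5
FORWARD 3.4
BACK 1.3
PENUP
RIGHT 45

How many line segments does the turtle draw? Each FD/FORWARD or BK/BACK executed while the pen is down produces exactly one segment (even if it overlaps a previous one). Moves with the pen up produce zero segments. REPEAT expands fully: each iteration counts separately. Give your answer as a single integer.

Answer: 5

Derivation:
Executing turtle program step by step:
Start: pos=(0,0), heading=0, pen down
FD 10.3: (0,0) -> (10.3,0) [heading=0, draw]
FD 7.3: (10.3,0) -> (17.6,0) [heading=0, draw]
FD 3.5: (17.6,0) -> (21.1,0) [heading=0, draw]
FD 3.4: (21.1,0) -> (24.5,0) [heading=0, draw]
BK 1.3: (24.5,0) -> (23.2,0) [heading=0, draw]
PU: pen up
RT 45: heading 0 -> 315
Final: pos=(23.2,0), heading=315, 5 segment(s) drawn
Segments drawn: 5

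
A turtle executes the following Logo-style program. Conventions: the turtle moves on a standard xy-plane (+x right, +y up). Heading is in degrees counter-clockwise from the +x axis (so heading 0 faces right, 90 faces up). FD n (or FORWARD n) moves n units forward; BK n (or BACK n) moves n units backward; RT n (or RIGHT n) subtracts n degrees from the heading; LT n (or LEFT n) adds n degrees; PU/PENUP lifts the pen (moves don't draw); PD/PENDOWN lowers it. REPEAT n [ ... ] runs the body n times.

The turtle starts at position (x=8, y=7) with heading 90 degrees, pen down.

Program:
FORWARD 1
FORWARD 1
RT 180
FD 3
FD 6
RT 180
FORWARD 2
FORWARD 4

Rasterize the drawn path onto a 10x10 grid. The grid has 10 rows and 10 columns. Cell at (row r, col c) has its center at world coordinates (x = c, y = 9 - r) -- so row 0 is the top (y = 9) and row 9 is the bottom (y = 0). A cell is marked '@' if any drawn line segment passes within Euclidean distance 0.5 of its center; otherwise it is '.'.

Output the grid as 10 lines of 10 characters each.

Segment 0: (8,7) -> (8,8)
Segment 1: (8,8) -> (8,9)
Segment 2: (8,9) -> (8,6)
Segment 3: (8,6) -> (8,0)
Segment 4: (8,0) -> (8,2)
Segment 5: (8,2) -> (8,6)

Answer: ........@.
........@.
........@.
........@.
........@.
........@.
........@.
........@.
........@.
........@.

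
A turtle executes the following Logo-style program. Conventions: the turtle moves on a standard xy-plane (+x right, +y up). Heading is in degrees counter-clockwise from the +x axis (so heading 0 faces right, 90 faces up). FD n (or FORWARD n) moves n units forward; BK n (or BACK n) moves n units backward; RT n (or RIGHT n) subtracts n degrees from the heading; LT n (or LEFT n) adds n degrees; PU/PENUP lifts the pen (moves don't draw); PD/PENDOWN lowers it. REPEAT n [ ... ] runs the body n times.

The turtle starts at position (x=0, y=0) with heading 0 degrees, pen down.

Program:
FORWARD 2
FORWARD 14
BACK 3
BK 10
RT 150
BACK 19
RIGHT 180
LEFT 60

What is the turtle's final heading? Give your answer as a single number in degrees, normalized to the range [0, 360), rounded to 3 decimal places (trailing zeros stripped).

Executing turtle program step by step:
Start: pos=(0,0), heading=0, pen down
FD 2: (0,0) -> (2,0) [heading=0, draw]
FD 14: (2,0) -> (16,0) [heading=0, draw]
BK 3: (16,0) -> (13,0) [heading=0, draw]
BK 10: (13,0) -> (3,0) [heading=0, draw]
RT 150: heading 0 -> 210
BK 19: (3,0) -> (19.454,9.5) [heading=210, draw]
RT 180: heading 210 -> 30
LT 60: heading 30 -> 90
Final: pos=(19.454,9.5), heading=90, 5 segment(s) drawn

Answer: 90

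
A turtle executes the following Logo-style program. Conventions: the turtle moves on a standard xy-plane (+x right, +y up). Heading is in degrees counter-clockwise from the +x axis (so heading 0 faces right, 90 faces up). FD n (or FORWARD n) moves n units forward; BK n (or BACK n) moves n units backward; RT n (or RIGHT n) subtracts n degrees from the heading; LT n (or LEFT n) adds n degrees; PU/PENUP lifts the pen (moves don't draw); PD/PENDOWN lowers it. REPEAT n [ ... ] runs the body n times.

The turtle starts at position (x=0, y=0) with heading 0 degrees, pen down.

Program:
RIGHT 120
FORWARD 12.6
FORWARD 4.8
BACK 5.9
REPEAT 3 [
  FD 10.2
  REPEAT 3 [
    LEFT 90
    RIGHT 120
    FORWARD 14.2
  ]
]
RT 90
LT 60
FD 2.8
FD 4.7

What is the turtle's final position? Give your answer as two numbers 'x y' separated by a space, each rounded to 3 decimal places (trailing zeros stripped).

Executing turtle program step by step:
Start: pos=(0,0), heading=0, pen down
RT 120: heading 0 -> 240
FD 12.6: (0,0) -> (-6.3,-10.912) [heading=240, draw]
FD 4.8: (-6.3,-10.912) -> (-8.7,-15.069) [heading=240, draw]
BK 5.9: (-8.7,-15.069) -> (-5.75,-9.959) [heading=240, draw]
REPEAT 3 [
  -- iteration 1/3 --
  FD 10.2: (-5.75,-9.959) -> (-10.85,-18.793) [heading=240, draw]
  REPEAT 3 [
    -- iteration 1/3 --
    LT 90: heading 240 -> 330
    RT 120: heading 330 -> 210
    FD 14.2: (-10.85,-18.793) -> (-23.148,-25.893) [heading=210, draw]
    -- iteration 2/3 --
    LT 90: heading 210 -> 300
    RT 120: heading 300 -> 180
    FD 14.2: (-23.148,-25.893) -> (-37.348,-25.893) [heading=180, draw]
    -- iteration 3/3 --
    LT 90: heading 180 -> 270
    RT 120: heading 270 -> 150
    FD 14.2: (-37.348,-25.893) -> (-49.645,-18.793) [heading=150, draw]
  ]
  -- iteration 2/3 --
  FD 10.2: (-49.645,-18.793) -> (-58.479,-13.693) [heading=150, draw]
  REPEAT 3 [
    -- iteration 1/3 --
    LT 90: heading 150 -> 240
    RT 120: heading 240 -> 120
    FD 14.2: (-58.479,-13.693) -> (-65.579,-1.395) [heading=120, draw]
    -- iteration 2/3 --
    LT 90: heading 120 -> 210
    RT 120: heading 210 -> 90
    FD 14.2: (-65.579,-1.395) -> (-65.579,12.805) [heading=90, draw]
    -- iteration 3/3 --
    LT 90: heading 90 -> 180
    RT 120: heading 180 -> 60
    FD 14.2: (-65.579,12.805) -> (-58.479,25.102) [heading=60, draw]
  ]
  -- iteration 3/3 --
  FD 10.2: (-58.479,25.102) -> (-53.379,33.936) [heading=60, draw]
  REPEAT 3 [
    -- iteration 1/3 --
    LT 90: heading 60 -> 150
    RT 120: heading 150 -> 30
    FD 14.2: (-53.379,33.936) -> (-41.081,41.036) [heading=30, draw]
    -- iteration 2/3 --
    LT 90: heading 30 -> 120
    RT 120: heading 120 -> 0
    FD 14.2: (-41.081,41.036) -> (-26.881,41.036) [heading=0, draw]
    -- iteration 3/3 --
    LT 90: heading 0 -> 90
    RT 120: heading 90 -> 330
    FD 14.2: (-26.881,41.036) -> (-14.583,33.936) [heading=330, draw]
  ]
]
RT 90: heading 330 -> 240
LT 60: heading 240 -> 300
FD 2.8: (-14.583,33.936) -> (-13.183,31.511) [heading=300, draw]
FD 4.7: (-13.183,31.511) -> (-10.833,27.441) [heading=300, draw]
Final: pos=(-10.833,27.441), heading=300, 17 segment(s) drawn

Answer: -10.833 27.441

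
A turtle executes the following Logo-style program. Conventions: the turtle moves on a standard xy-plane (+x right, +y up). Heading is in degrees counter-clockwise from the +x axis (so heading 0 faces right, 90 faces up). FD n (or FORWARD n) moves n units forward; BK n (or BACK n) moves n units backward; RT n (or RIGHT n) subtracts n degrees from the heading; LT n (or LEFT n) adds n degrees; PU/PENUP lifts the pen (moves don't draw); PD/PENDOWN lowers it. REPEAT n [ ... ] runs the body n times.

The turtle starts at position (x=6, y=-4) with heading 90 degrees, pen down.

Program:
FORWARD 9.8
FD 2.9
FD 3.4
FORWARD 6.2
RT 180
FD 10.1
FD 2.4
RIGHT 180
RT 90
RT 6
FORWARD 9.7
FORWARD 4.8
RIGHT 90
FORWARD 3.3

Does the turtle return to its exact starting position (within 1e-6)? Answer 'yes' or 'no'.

Answer: no

Derivation:
Executing turtle program step by step:
Start: pos=(6,-4), heading=90, pen down
FD 9.8: (6,-4) -> (6,5.8) [heading=90, draw]
FD 2.9: (6,5.8) -> (6,8.7) [heading=90, draw]
FD 3.4: (6,8.7) -> (6,12.1) [heading=90, draw]
FD 6.2: (6,12.1) -> (6,18.3) [heading=90, draw]
RT 180: heading 90 -> 270
FD 10.1: (6,18.3) -> (6,8.2) [heading=270, draw]
FD 2.4: (6,8.2) -> (6,5.8) [heading=270, draw]
RT 180: heading 270 -> 90
RT 90: heading 90 -> 0
RT 6: heading 0 -> 354
FD 9.7: (6,5.8) -> (15.647,4.786) [heading=354, draw]
FD 4.8: (15.647,4.786) -> (20.421,4.284) [heading=354, draw]
RT 90: heading 354 -> 264
FD 3.3: (20.421,4.284) -> (20.076,1.002) [heading=264, draw]
Final: pos=(20.076,1.002), heading=264, 9 segment(s) drawn

Start position: (6, -4)
Final position: (20.076, 1.002)
Distance = 14.938; >= 1e-6 -> NOT closed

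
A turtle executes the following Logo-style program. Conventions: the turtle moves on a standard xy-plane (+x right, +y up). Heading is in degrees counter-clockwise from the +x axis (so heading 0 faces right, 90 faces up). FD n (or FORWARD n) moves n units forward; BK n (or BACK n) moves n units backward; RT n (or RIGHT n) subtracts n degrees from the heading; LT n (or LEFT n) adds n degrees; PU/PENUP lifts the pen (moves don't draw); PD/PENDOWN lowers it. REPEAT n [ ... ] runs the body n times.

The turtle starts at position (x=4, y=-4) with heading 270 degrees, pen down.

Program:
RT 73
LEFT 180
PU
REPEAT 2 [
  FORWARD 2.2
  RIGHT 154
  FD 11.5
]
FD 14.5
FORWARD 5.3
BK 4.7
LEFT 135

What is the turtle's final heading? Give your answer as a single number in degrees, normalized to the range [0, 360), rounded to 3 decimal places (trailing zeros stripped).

Executing turtle program step by step:
Start: pos=(4,-4), heading=270, pen down
RT 73: heading 270 -> 197
LT 180: heading 197 -> 17
PU: pen up
REPEAT 2 [
  -- iteration 1/2 --
  FD 2.2: (4,-4) -> (6.104,-3.357) [heading=17, move]
  RT 154: heading 17 -> 223
  FD 11.5: (6.104,-3.357) -> (-2.307,-11.2) [heading=223, move]
  -- iteration 2/2 --
  FD 2.2: (-2.307,-11.2) -> (-3.916,-12.7) [heading=223, move]
  RT 154: heading 223 -> 69
  FD 11.5: (-3.916,-12.7) -> (0.206,-1.964) [heading=69, move]
]
FD 14.5: (0.206,-1.964) -> (5.402,11.573) [heading=69, move]
FD 5.3: (5.402,11.573) -> (7.301,16.521) [heading=69, move]
BK 4.7: (7.301,16.521) -> (5.617,12.133) [heading=69, move]
LT 135: heading 69 -> 204
Final: pos=(5.617,12.133), heading=204, 0 segment(s) drawn

Answer: 204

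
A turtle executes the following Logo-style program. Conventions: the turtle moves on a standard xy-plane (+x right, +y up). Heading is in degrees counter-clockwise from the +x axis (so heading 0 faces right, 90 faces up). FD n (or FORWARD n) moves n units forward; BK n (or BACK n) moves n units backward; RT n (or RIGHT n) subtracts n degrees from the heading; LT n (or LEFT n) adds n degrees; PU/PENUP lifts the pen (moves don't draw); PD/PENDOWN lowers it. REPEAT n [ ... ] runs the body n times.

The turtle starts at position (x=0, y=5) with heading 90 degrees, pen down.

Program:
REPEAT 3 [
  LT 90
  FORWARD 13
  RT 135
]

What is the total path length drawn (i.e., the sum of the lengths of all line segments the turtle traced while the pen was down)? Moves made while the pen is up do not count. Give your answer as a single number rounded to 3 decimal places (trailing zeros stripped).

Executing turtle program step by step:
Start: pos=(0,5), heading=90, pen down
REPEAT 3 [
  -- iteration 1/3 --
  LT 90: heading 90 -> 180
  FD 13: (0,5) -> (-13,5) [heading=180, draw]
  RT 135: heading 180 -> 45
  -- iteration 2/3 --
  LT 90: heading 45 -> 135
  FD 13: (-13,5) -> (-22.192,14.192) [heading=135, draw]
  RT 135: heading 135 -> 0
  -- iteration 3/3 --
  LT 90: heading 0 -> 90
  FD 13: (-22.192,14.192) -> (-22.192,27.192) [heading=90, draw]
  RT 135: heading 90 -> 315
]
Final: pos=(-22.192,27.192), heading=315, 3 segment(s) drawn

Segment lengths:
  seg 1: (0,5) -> (-13,5), length = 13
  seg 2: (-13,5) -> (-22.192,14.192), length = 13
  seg 3: (-22.192,14.192) -> (-22.192,27.192), length = 13
Total = 39

Answer: 39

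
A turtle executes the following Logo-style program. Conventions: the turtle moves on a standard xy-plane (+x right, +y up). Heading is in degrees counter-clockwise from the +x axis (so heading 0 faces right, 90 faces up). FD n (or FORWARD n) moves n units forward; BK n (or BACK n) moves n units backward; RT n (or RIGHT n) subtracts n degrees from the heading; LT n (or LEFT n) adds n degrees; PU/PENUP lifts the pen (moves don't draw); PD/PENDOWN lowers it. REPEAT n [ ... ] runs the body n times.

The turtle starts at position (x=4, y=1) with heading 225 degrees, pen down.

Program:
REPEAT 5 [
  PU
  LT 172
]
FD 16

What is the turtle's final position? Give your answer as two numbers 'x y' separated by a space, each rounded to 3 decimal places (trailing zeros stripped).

Answer: 19.939 2.394

Derivation:
Executing turtle program step by step:
Start: pos=(4,1), heading=225, pen down
REPEAT 5 [
  -- iteration 1/5 --
  PU: pen up
  LT 172: heading 225 -> 37
  -- iteration 2/5 --
  PU: pen up
  LT 172: heading 37 -> 209
  -- iteration 3/5 --
  PU: pen up
  LT 172: heading 209 -> 21
  -- iteration 4/5 --
  PU: pen up
  LT 172: heading 21 -> 193
  -- iteration 5/5 --
  PU: pen up
  LT 172: heading 193 -> 5
]
FD 16: (4,1) -> (19.939,2.394) [heading=5, move]
Final: pos=(19.939,2.394), heading=5, 0 segment(s) drawn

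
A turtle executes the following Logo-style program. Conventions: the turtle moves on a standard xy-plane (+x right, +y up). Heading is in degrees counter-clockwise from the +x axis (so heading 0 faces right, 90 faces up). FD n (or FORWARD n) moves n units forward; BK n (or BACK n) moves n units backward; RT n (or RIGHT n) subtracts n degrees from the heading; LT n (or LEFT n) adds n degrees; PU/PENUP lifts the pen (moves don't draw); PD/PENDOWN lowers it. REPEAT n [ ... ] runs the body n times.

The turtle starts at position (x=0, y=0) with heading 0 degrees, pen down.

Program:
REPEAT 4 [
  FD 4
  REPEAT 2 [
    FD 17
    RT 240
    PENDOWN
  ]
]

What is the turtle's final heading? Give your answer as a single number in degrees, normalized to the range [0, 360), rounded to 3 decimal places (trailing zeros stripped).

Executing turtle program step by step:
Start: pos=(0,0), heading=0, pen down
REPEAT 4 [
  -- iteration 1/4 --
  FD 4: (0,0) -> (4,0) [heading=0, draw]
  REPEAT 2 [
    -- iteration 1/2 --
    FD 17: (4,0) -> (21,0) [heading=0, draw]
    RT 240: heading 0 -> 120
    PD: pen down
    -- iteration 2/2 --
    FD 17: (21,0) -> (12.5,14.722) [heading=120, draw]
    RT 240: heading 120 -> 240
    PD: pen down
  ]
  -- iteration 2/4 --
  FD 4: (12.5,14.722) -> (10.5,11.258) [heading=240, draw]
  REPEAT 2 [
    -- iteration 1/2 --
    FD 17: (10.5,11.258) -> (2,-3.464) [heading=240, draw]
    RT 240: heading 240 -> 0
    PD: pen down
    -- iteration 2/2 --
    FD 17: (2,-3.464) -> (19,-3.464) [heading=0, draw]
    RT 240: heading 0 -> 120
    PD: pen down
  ]
  -- iteration 3/4 --
  FD 4: (19,-3.464) -> (17,0) [heading=120, draw]
  REPEAT 2 [
    -- iteration 1/2 --
    FD 17: (17,0) -> (8.5,14.722) [heading=120, draw]
    RT 240: heading 120 -> 240
    PD: pen down
    -- iteration 2/2 --
    FD 17: (8.5,14.722) -> (0,0) [heading=240, draw]
    RT 240: heading 240 -> 0
    PD: pen down
  ]
  -- iteration 4/4 --
  FD 4: (0,0) -> (4,0) [heading=0, draw]
  REPEAT 2 [
    -- iteration 1/2 --
    FD 17: (4,0) -> (21,0) [heading=0, draw]
    RT 240: heading 0 -> 120
    PD: pen down
    -- iteration 2/2 --
    FD 17: (21,0) -> (12.5,14.722) [heading=120, draw]
    RT 240: heading 120 -> 240
    PD: pen down
  ]
]
Final: pos=(12.5,14.722), heading=240, 12 segment(s) drawn

Answer: 240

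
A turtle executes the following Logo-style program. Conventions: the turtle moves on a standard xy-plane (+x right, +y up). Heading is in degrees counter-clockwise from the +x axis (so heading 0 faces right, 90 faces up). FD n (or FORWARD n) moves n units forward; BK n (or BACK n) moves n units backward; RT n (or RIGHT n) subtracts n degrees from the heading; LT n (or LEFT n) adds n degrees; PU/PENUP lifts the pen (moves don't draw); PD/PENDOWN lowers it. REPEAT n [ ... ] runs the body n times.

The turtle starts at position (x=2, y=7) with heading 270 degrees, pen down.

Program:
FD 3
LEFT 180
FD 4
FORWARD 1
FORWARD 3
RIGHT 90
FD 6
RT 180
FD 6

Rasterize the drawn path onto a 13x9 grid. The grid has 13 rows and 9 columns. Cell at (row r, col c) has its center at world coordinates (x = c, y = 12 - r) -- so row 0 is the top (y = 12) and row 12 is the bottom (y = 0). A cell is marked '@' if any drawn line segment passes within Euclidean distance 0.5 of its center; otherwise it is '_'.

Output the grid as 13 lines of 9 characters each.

Answer: __@@@@@@@
__@______
__@______
__@______
__@______
__@______
__@______
__@______
__@______
_________
_________
_________
_________

Derivation:
Segment 0: (2,7) -> (2,4)
Segment 1: (2,4) -> (2,8)
Segment 2: (2,8) -> (2,9)
Segment 3: (2,9) -> (2,12)
Segment 4: (2,12) -> (8,12)
Segment 5: (8,12) -> (2,12)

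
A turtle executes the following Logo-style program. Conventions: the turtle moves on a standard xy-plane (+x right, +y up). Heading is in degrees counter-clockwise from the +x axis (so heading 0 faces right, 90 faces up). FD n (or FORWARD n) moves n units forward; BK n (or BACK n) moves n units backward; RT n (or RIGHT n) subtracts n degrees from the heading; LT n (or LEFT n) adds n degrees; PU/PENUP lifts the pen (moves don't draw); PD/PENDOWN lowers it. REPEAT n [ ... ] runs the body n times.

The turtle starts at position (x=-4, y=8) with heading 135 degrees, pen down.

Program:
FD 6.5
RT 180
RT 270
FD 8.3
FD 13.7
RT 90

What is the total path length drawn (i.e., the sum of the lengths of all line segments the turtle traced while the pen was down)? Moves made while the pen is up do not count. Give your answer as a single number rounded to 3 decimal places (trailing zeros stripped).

Executing turtle program step by step:
Start: pos=(-4,8), heading=135, pen down
FD 6.5: (-4,8) -> (-8.596,12.596) [heading=135, draw]
RT 180: heading 135 -> 315
RT 270: heading 315 -> 45
FD 8.3: (-8.596,12.596) -> (-2.727,18.465) [heading=45, draw]
FD 13.7: (-2.727,18.465) -> (6.96,28.153) [heading=45, draw]
RT 90: heading 45 -> 315
Final: pos=(6.96,28.153), heading=315, 3 segment(s) drawn

Segment lengths:
  seg 1: (-4,8) -> (-8.596,12.596), length = 6.5
  seg 2: (-8.596,12.596) -> (-2.727,18.465), length = 8.3
  seg 3: (-2.727,18.465) -> (6.96,28.153), length = 13.7
Total = 28.5

Answer: 28.5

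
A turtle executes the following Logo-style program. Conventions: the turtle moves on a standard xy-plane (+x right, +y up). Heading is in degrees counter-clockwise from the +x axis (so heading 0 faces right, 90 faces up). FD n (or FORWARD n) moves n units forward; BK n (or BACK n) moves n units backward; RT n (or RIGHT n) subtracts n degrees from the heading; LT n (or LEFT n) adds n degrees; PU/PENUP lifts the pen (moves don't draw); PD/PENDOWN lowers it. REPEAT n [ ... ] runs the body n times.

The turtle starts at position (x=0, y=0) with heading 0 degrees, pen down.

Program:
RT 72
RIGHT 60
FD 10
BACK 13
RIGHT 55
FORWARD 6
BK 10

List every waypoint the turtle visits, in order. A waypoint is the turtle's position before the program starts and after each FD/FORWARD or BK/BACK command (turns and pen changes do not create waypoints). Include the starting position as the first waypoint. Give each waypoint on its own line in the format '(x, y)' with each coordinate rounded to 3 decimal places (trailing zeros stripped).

Answer: (0, 0)
(-6.691, -7.431)
(2.007, 2.229)
(-3.948, 2.961)
(5.978, 1.742)

Derivation:
Executing turtle program step by step:
Start: pos=(0,0), heading=0, pen down
RT 72: heading 0 -> 288
RT 60: heading 288 -> 228
FD 10: (0,0) -> (-6.691,-7.431) [heading=228, draw]
BK 13: (-6.691,-7.431) -> (2.007,2.229) [heading=228, draw]
RT 55: heading 228 -> 173
FD 6: (2.007,2.229) -> (-3.948,2.961) [heading=173, draw]
BK 10: (-3.948,2.961) -> (5.978,1.742) [heading=173, draw]
Final: pos=(5.978,1.742), heading=173, 4 segment(s) drawn
Waypoints (5 total):
(0, 0)
(-6.691, -7.431)
(2.007, 2.229)
(-3.948, 2.961)
(5.978, 1.742)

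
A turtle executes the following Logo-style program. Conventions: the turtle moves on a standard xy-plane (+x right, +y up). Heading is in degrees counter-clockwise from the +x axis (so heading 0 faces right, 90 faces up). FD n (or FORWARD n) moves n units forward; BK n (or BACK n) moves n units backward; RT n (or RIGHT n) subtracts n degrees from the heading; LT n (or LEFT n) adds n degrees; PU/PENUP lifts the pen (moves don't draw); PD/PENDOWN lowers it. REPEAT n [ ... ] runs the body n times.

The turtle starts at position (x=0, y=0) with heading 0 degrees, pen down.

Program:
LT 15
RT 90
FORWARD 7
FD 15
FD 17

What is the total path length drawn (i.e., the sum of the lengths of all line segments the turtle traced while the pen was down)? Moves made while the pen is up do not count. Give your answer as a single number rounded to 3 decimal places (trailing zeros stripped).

Executing turtle program step by step:
Start: pos=(0,0), heading=0, pen down
LT 15: heading 0 -> 15
RT 90: heading 15 -> 285
FD 7: (0,0) -> (1.812,-6.761) [heading=285, draw]
FD 15: (1.812,-6.761) -> (5.694,-21.25) [heading=285, draw]
FD 17: (5.694,-21.25) -> (10.094,-37.671) [heading=285, draw]
Final: pos=(10.094,-37.671), heading=285, 3 segment(s) drawn

Segment lengths:
  seg 1: (0,0) -> (1.812,-6.761), length = 7
  seg 2: (1.812,-6.761) -> (5.694,-21.25), length = 15
  seg 3: (5.694,-21.25) -> (10.094,-37.671), length = 17
Total = 39

Answer: 39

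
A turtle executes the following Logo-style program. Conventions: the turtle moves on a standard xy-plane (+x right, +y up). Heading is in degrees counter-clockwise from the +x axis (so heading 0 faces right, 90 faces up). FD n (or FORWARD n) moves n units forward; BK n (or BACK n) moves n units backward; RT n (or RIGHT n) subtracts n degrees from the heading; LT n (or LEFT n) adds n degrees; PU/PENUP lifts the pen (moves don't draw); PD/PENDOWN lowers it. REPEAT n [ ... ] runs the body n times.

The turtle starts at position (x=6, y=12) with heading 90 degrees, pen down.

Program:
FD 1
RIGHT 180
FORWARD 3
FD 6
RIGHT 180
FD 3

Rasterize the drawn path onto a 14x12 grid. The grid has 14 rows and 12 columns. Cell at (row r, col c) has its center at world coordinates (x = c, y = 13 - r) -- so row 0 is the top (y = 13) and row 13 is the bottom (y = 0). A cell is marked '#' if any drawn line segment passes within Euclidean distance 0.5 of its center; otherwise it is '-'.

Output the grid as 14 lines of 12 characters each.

Segment 0: (6,12) -> (6,13)
Segment 1: (6,13) -> (6,10)
Segment 2: (6,10) -> (6,4)
Segment 3: (6,4) -> (6,7)

Answer: ------#-----
------#-----
------#-----
------#-----
------#-----
------#-----
------#-----
------#-----
------#-----
------#-----
------------
------------
------------
------------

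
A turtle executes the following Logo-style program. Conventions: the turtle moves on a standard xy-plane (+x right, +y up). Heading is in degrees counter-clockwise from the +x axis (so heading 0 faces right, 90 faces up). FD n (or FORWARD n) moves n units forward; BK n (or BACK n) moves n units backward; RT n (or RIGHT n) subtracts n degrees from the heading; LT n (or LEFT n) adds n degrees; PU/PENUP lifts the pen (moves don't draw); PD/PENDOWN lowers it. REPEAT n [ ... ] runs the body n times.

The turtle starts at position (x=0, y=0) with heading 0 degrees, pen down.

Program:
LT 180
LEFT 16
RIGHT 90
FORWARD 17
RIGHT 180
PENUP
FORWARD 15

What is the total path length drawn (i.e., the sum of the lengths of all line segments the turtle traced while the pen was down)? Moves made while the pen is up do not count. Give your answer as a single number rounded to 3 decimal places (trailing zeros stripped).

Executing turtle program step by step:
Start: pos=(0,0), heading=0, pen down
LT 180: heading 0 -> 180
LT 16: heading 180 -> 196
RT 90: heading 196 -> 106
FD 17: (0,0) -> (-4.686,16.341) [heading=106, draw]
RT 180: heading 106 -> 286
PU: pen up
FD 15: (-4.686,16.341) -> (-0.551,1.923) [heading=286, move]
Final: pos=(-0.551,1.923), heading=286, 1 segment(s) drawn

Segment lengths:
  seg 1: (0,0) -> (-4.686,16.341), length = 17
Total = 17

Answer: 17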